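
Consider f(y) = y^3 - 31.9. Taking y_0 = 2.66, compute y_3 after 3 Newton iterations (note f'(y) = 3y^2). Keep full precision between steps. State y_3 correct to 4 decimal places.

3.1715

y_0 = 2.660000: f = -13.078904, f' = 21.226800 → y_1 = 2.660000 - (-13.078904)/(21.226800) = 3.276151
y_1 = 3.276151: f = 3.263455, f' = 32.199487 → y_2 = 3.276151 - (3.263455)/(32.199487) = 3.174799
y_2 = 3.174799: f = 0.099917, f' = 30.238053 → y_3 = 3.174799 - (0.099917)/(30.238053) = 3.171495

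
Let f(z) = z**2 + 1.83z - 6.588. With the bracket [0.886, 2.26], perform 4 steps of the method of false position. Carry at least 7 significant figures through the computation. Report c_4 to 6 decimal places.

f(0.886000) = -4.181624, f(2.260000) = 2.655400
step 1: c = 1.726359, f(c) = -0.448450 < 0 → new bracket [1.726359, 2.260000]
step 2: c = 1.803460, f(c) = -0.035200 < 0 → new bracket [1.803460, 2.260000]
step 3: c = 1.809433, f(c) = -0.002691 < 0 → new bracket [1.809433, 2.260000]
step 4: c = 1.809889, f(c) = -0.000205 < 0 → new bracket [1.809889, 2.260000]

1.809889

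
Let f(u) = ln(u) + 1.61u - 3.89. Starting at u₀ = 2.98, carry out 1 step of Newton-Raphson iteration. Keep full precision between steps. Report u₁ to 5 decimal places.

Newton update: u ← u − f(u)/f'(u).
f'(u) = 1/u + 1.61
u_0 = 2.980000: f = 1.999723, f' = 1.945570 → u_1 = 2.980000 - (1.999723)/(1.945570) = 1.952166

1.95217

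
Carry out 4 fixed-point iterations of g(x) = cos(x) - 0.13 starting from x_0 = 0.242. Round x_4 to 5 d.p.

x_1 = g(0.242000) = 0.840861
x_2 = g(0.840861) = 0.536822
x_3 = g(0.536822) = 0.729338
x_4 = g(0.729338) = 0.615615

0.61562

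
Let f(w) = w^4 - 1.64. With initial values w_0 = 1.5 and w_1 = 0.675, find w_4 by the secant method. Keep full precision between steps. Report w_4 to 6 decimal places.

f(w_0) = 3.422500, f(w_1) = -1.432406
w_2 = 0.675000 - (-1.432406)·(0.675000 - 1.500000)/(-1.432406 - (3.422500)) = 0.918410; f(w_2) = -0.928545
w_3 = 0.918410 - (-0.928545)·(0.918410 - 0.675000)/(-0.928545 - (-1.432406)) = 1.366982; f(w_3) = 1.851817
w_4 = 1.366982 - (1.851817)·(1.366982 - 0.918410)/(1.851817 - (-0.928545)) = 1.068218; f(w_4) = -0.337914

1.068218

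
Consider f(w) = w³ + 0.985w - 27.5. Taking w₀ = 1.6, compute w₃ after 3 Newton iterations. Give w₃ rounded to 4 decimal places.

f'(w) = 3w² + 0.985
w_0 = 1.600000: f = -21.828000, f' = 8.665000 → w_1 = 1.600000 - (-21.828000)/(8.665000) = 4.119100
w_1 = 4.119100: f = 46.446012, f' = 51.885950 → w_2 = 4.119100 - (46.446012)/(51.885950) = 3.223944
w_2 = 3.223944: f = 9.184661, f' = 32.166444 → w_3 = 3.223944 - (9.184661)/(32.166444) = 2.938408

2.9384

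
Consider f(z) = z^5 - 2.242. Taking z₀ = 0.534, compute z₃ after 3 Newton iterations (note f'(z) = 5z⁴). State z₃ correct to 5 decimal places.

z_0 = 0.534000: f = -2.198578, f' = 0.406570 → z_1 = 0.534000 - (-2.198578)/(0.406570) = 5.941629
z_1 = 5.941629: f = 7402.804254, f' = 6231.494626 → z_2 = 5.941629 - (7402.804254)/(6231.494626) = 4.753663
z_2 = 4.753663: f = 2425.162019, f' = 2553.193074 → z_3 = 4.753663 - (2425.162019)/(2553.193074) = 3.803809

3.80381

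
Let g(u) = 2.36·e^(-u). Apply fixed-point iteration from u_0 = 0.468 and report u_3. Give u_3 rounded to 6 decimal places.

u_1 = g(0.468000) = 1.477958
u_2 = g(1.477958) = 0.538323
u_3 = g(0.538323) = 1.377594

1.377594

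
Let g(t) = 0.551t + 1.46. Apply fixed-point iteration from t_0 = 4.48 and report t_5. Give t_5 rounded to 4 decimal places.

t_1 = g(4.480000) = 3.928480
t_2 = g(3.928480) = 3.624592
t_3 = g(3.624592) = 3.457150
t_4 = g(3.457150) = 3.364890
t_5 = g(3.364890) = 3.314054

3.3141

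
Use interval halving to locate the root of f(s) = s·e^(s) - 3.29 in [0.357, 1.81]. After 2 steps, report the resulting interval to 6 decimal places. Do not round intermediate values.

[1.083500, 1.446750]

f(0.357000) = -2.779834, f(1.810000) = 7.769910 (opposite signs)
step 1: m = 1.083500, f(m) = -0.088253 < 0 → root in [1.083500, 1.810000]
step 2: m = 1.446750, f(m) = 2.857649 > 0 → root in [1.083500, 1.446750]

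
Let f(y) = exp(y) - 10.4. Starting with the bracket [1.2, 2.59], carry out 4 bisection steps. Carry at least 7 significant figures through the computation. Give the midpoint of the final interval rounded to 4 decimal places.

f(1.200000) = -7.079883, f(2.590000) = 2.929772 (opposite signs)
step 1: m = 1.895000, f(m) = -3.747452 < 0 → root in [1.895000, 2.590000]
step 2: m = 2.242500, f(m) = -0.983156 < 0 → root in [2.242500, 2.590000]
step 3: m = 2.416250, f(m) = 0.803766 > 0 → root in [2.242500, 2.416250]
step 4: m = 2.329375, f(m) = -0.128480 < 0 → root in [2.329375, 2.416250]
Midpoint of [2.329375, 2.416250] = 2.372812

2.3728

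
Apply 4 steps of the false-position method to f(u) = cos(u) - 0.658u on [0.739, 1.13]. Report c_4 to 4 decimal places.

0.9203

f(0.739000) = 0.252880, f(1.130000) = -0.316880
step 1: c = 0.912540, f(c) = 0.011287 > 0 → new bracket [0.912540, 1.130000]
step 2: c = 0.920019, f(c) = 0.000432 > 0 → new bracket [0.920019, 1.130000]
step 3: c = 0.920305, f(c) = 0.000016 > 0 → new bracket [0.920305, 1.130000]
step 4: c = 0.920316, f(c) = 0.000001 > 0 → new bracket [0.920316, 1.130000]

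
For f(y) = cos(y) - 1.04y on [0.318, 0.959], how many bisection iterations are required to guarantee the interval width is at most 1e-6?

Initial width b − a = 0.959 − 0.318 = 0.641000.
After n steps the width is (b−a)/2^n; need (b−a)/2^n ≤ 1e-6.
So n ≥ log₂(0.641000/1e-6) = log₂(641000.0000) ≈ 19.2900.
Hence n = 20.

20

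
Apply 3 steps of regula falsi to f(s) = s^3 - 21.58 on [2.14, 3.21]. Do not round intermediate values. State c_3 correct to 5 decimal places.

False-position update: c = (a·f(b) − b·f(a))/(f(b) − f(a)); replace the endpoint whose sign matches f(c).
f(2.140000) = -11.779656, f(3.210000) = 11.496161
step 1: c = 2.681516, f(c) = -2.298480 < 0 → new bracket [2.681516, 3.210000]
step 2: c = 2.769573, f(c) = -0.335899 < 0 → new bracket [2.769573, 3.210000]
step 3: c = 2.782076, f(c) = -0.046879 < 0 → new bracket [2.782076, 3.210000]

2.78208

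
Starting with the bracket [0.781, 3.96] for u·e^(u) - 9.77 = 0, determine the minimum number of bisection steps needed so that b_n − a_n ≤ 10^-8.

29

Initial width b − a = 3.96 − 0.781 = 3.179000.
After n steps the width is (b−a)/2^n; need (b−a)/2^n ≤ 10^-8.
So n ≥ log₂(3.179000/10^-8) = log₂(317900000.0000) ≈ 28.2440.
Hence n = 29.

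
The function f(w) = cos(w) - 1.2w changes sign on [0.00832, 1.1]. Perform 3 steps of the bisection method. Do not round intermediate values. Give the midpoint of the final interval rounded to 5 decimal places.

0.62239

f(0.008320) = 0.989981, f(1.100000) = -0.866404 (opposite signs)
step 1: m = 0.554160, f(m) = 0.185351 > 0 → root in [0.554160, 1.100000]
step 2: m = 0.827080, f(m) = -0.315468 < 0 → root in [0.554160, 0.827080]
step 3: m = 0.690620, f(m) = -0.057893 < 0 → root in [0.554160, 0.690620]
Midpoint of [0.554160, 0.690620] = 0.622390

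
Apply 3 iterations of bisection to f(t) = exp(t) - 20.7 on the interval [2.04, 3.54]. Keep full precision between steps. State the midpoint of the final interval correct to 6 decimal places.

f(2.040000) = -13.009391, f(3.540000) = 13.766919 (opposite signs)
step 1: m = 2.790000, f(m) = -4.418980 < 0 → root in [2.790000, 3.540000]
step 2: m = 3.165000, f(m) = 2.988744 > 0 → root in [2.790000, 3.165000]
step 3: m = 2.977500, f(m) = -1.061341 < 0 → root in [2.977500, 3.165000]
Midpoint of [2.977500, 3.165000] = 3.071250

3.071250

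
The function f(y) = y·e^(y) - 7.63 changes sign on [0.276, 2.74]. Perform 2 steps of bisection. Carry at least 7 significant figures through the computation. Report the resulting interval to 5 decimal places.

[1.50800, 2.12400]

f(0.276000) = -7.266274, f(2.740000) = 34.804339 (opposite signs)
step 1: m = 1.508000, f(m) = -0.817329 < 0 → root in [1.508000, 2.740000]
step 2: m = 2.124000, f(m) = 10.136259 > 0 → root in [1.508000, 2.124000]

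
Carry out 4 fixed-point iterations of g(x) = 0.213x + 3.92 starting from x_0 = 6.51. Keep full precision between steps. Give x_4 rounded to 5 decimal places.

x_1 = g(6.510000) = 5.306630
x_2 = g(5.306630) = 5.050312
x_3 = g(5.050312) = 4.995716
x_4 = g(4.995716) = 4.984088

4.98409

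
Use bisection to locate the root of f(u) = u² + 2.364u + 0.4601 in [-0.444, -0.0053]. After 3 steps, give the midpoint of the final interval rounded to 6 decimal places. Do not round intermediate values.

-0.197231

f(-0.444000) = -0.392380, f(-0.005300) = 0.447599 (opposite signs)
step 1: m = -0.224650, f(m) = -0.020505 < 0 → root in [-0.224650, -0.005300]
step 2: m = -0.114975, f(m) = 0.201518 > 0 → root in [-0.224650, -0.114975]
step 3: m = -0.169813, f(m) = 0.087500 > 0 → root in [-0.224650, -0.169813]
Midpoint of [-0.224650, -0.169813] = -0.197231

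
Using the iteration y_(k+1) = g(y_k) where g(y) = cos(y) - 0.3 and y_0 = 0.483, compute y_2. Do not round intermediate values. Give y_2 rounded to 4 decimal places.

0.5334

y_1 = g(0.483000) = 0.585606
y_2 = g(0.585606) = 0.533378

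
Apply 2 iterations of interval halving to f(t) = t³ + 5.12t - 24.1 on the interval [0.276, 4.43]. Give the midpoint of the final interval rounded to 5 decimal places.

1.83375

f(0.276000) = -22.665855, f(4.430000) = 85.519907 (opposite signs)
step 1: m = 2.353000, f(m) = 0.975001 > 0 → root in [0.276000, 2.353000]
step 2: m = 1.314500, f(m) = -15.098422 < 0 → root in [1.314500, 2.353000]
Midpoint of [1.314500, 2.353000] = 1.833750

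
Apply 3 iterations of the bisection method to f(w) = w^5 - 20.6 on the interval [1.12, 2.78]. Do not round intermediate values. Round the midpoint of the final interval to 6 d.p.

f(1.120000) = -18.837658, f(2.780000) = 145.444303 (opposite signs)
step 1: m = 1.950000, f(m) = 7.595062 > 0 → root in [1.120000, 1.950000]
step 2: m = 1.535000, f(m) = -12.077993 < 0 → root in [1.535000, 1.950000]
step 3: m = 1.742500, f(m) = -4.535621 < 0 → root in [1.742500, 1.950000]
Midpoint of [1.742500, 1.950000] = 1.846250

1.846250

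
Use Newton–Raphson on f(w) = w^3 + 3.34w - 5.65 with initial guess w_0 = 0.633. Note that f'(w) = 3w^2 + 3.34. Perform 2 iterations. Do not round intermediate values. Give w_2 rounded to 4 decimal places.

1.2010

w_0 = 0.633000: f = -3.282144, f' = 4.542067 → w_1 = 0.633000 - (-3.282144)/(4.542067) = 1.355610
w_1 = 1.355610: f = 1.368914, f' = 8.853037 → w_2 = 1.355610 - (1.368914)/(8.853037) = 1.200984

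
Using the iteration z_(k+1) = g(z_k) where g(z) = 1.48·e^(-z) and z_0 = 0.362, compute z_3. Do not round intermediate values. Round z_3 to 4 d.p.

0.8728

z_1 = g(0.362000) = 1.030498
z_2 = g(1.030498) = 0.528107
z_3 = g(0.528107) = 0.872786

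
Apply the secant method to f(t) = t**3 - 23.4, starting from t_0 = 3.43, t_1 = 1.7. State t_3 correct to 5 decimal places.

3.01237

Secant update: t_(k+1) = t_k − f(t_k)·(t_k − t_(k-1))/(f(t_k) − f(t_(k-1))).
f(t_0) = 16.953607, f(t_1) = -18.487000
t_2 = 1.700000 - (-18.487000)·(1.700000 - 3.430000)/(-18.487000 - (16.953607)) = 2.602426; f(t_2) = -5.774764
t_3 = 2.602426 - (-5.774764)·(2.602426 - 1.700000)/(-5.774764 - (-18.487000)) = 3.012369; f(t_3) = 3.935334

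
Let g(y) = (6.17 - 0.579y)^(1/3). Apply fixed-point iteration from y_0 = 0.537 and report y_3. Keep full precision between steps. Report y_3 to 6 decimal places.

1.729326

y_1 = g(0.537000) = 1.802781
y_2 = g(1.802781) = 1.724242
y_3 = g(1.724242) = 1.729326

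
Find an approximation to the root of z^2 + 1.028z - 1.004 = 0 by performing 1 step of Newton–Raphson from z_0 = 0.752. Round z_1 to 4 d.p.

f'(z) = 2z + 1.028
z_0 = 0.752000: f = 0.334560, f' = 2.532000 → z_1 = 0.752000 - (0.334560)/(2.532000) = 0.619867

0.6199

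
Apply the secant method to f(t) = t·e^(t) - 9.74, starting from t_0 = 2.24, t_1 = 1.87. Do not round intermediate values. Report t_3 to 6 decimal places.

1.732654

Secant update: t_(k+1) = t_k − f(t_k)·(t_k − t_(k-1))/(f(t_k) − f(t_(k-1))).
f(t_0) = 11.301062, f(t_1) = 2.393114
t_2 = 1.870000 - (2.393114)·(1.870000 - 2.240000)/(2.393114 - (11.301062)) = 1.770600; f(t_2) = 0.661168
t_3 = 1.770600 - (0.661168)·(1.770600 - 1.870000)/(0.661168 - (2.393114)) = 1.732654; f(t_3) = 0.059272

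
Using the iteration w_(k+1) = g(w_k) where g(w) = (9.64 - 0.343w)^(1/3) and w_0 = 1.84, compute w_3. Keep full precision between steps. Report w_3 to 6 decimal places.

2.074560

w_1 = g(1.840000) = 2.080768
w_2 = g(2.080768) = 2.074390
w_3 = g(2.074390) = 2.074560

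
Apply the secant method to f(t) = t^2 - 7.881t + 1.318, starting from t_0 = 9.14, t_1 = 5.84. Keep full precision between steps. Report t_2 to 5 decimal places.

7.33337

Secant update: t_(k+1) = t_k − f(t_k)·(t_k − t_(k-1))/(f(t_k) − f(t_(k-1))).
f(t_0) = 12.825260, f(t_1) = -10.601440
t_2 = 5.840000 - (-10.601440)·(5.840000 - 9.140000)/(-10.601440 - (12.825260)) = 7.333371; f(t_2) = -2.697967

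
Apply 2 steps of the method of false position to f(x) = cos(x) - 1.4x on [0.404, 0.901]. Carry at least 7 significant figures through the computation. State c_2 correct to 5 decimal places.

f(0.404000) = 0.353896, f(0.901000) = -0.640574
step 1: c = 0.580864, f(c) = 0.022778 > 0 → new bracket [0.580864, 0.901000]
step 2: c = 0.591857, f(c) = 0.001306 > 0 → new bracket [0.591857, 0.901000]

0.59186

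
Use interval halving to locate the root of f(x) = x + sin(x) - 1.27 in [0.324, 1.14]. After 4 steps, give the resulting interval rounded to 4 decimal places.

[0.6300, 0.6810]

f(0.324000) = -0.627639, f(1.140000) = 0.778633 (opposite signs)
step 1: m = 0.732000, f(m) = 0.130359 > 0 → root in [0.324000, 0.732000]
step 2: m = 0.528000, f(m) = -0.238193 < 0 → root in [0.528000, 0.732000]
step 3: m = 0.630000, f(m) = -0.050855 < 0 → root in [0.630000, 0.732000]
step 4: m = 0.681000, f(m) = 0.040570 > 0 → root in [0.630000, 0.681000]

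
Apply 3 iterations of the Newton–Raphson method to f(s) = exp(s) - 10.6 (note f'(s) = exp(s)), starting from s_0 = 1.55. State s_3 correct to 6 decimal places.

Newton update: s ← s − f(s)/f'(s).
s_0 = 1.550000: f = -5.888530, f' = 4.711470 → s_1 = 1.550000 - (-5.888530)/(4.711470) = 2.799829
s_1 = 2.799829: f = 5.841827, f' = 16.441827 → s_2 = 2.799829 - (5.841827)/(16.441827) = 2.444526
s_2 = 2.444526: f = 0.925082, f' = 11.525082 → s_3 = 2.444526 - (0.925082)/(11.525082) = 2.364259

2.364259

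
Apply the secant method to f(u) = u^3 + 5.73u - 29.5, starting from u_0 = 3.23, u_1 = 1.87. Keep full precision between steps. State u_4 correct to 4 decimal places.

2.4803

Secant update: u_(k+1) = u_k − f(u_k)·(u_k − u_(k-1))/(f(u_k) − f(u_(k-1))).
f(u_0) = 22.706167, f(u_1) = -12.245697
u_2 = 1.870000 - (-12.245697)·(1.870000 - 3.230000)/(-12.245697 - (22.706167)) = 2.346488; f(u_2) = -3.134844
u_3 = 2.346488 - (-3.134844)·(2.346488 - 1.870000)/(-3.134844 - (-12.245697)) = 2.510437; f(u_3) = 0.706321
u_4 = 2.510437 - (0.706321)·(2.510437 - 2.346488)/(0.706321 - (-3.134844)) = 2.480290; f(u_4) = -0.029597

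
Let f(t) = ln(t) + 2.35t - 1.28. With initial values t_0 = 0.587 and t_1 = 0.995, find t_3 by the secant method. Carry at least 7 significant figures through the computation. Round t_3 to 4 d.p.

0.6973

f(t_0) = -0.433280, f(t_1) = 1.053237
t_2 = 0.995000 - (1.053237)·(0.995000 - 0.587000)/(1.053237 - (-0.433280)) = 0.705921; f(t_2) = 0.030663
t_3 = 0.705921 - (0.030663)·(0.705921 - 0.995000)/(0.030663 - (1.053237)) = 0.697253; f(t_3) = -0.002063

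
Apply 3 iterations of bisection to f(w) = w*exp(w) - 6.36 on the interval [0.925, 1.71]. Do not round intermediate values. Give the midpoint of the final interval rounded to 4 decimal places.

1.4647

f(0.925000) = -4.027272, f(1.710000) = 3.094524 (opposite signs)
step 1: m = 1.317500, f(m) = -1.440357 < 0 → root in [1.317500, 1.710000]
step 2: m = 1.513750, f(m) = 0.518083 > 0 → root in [1.317500, 1.513750]
step 3: m = 1.415625, f(m) = -0.528956 < 0 → root in [1.415625, 1.513750]
Midpoint of [1.415625, 1.513750] = 1.464687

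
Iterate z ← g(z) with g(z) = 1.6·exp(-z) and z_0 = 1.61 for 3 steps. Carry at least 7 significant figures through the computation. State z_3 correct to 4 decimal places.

z_1 = g(1.610000) = 0.319820
z_2 = g(0.319820) = 1.162047
z_3 = g(1.162047) = 0.500552

0.5006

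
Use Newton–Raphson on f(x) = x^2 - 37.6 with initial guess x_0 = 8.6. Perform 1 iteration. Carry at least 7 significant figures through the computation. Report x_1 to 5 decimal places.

6.48605

f'(x) = 2x
x_0 = 8.600000: f = 36.360000, f' = 17.200000 → x_1 = 8.600000 - (36.360000)/(17.200000) = 6.486047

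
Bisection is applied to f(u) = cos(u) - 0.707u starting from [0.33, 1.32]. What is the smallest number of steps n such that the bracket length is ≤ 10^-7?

24

Initial width b − a = 1.32 − 0.33 = 0.990000.
After n steps the width is (b−a)/2^n; need (b−a)/2^n ≤ 10^-7.
So n ≥ log₂(0.990000/10^-7) = log₂(9900000.0000) ≈ 23.2390.
Hence n = 24.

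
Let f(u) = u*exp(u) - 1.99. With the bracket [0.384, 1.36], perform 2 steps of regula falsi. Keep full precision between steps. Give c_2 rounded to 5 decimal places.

False-position update: c = (a·f(b) − b·f(a))/(f(b) − f(a)); replace the endpoint whose sign matches f(c).
f(0.384000) = -1.426232, f(1.360000) = 3.308823
step 1: c = 0.677978, f(c) = -0.654457 < 0 → new bracket [0.677978, 1.360000]
step 2: c = 0.790601, f(c) = -0.246947 < 0 → new bracket [0.790601, 1.360000]

0.79060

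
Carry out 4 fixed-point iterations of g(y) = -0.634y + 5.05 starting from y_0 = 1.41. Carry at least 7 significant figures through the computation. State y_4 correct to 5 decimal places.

2.81905

y_1 = g(1.410000) = 4.156060
y_2 = g(4.156060) = 2.415058
y_3 = g(2.415058) = 3.518853
y_4 = g(3.518853) = 2.819047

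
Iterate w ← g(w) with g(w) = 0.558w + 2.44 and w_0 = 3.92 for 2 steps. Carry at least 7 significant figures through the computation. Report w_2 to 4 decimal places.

w_1 = g(3.920000) = 4.627360
w_2 = g(4.627360) = 5.022067

5.0221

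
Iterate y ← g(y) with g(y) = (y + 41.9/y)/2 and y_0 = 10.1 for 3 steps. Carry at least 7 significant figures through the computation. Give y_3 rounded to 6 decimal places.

6.473089

y_1 = g(10.100000) = 7.124257
y_2 = g(7.124257) = 6.502786
y_3 = g(6.502786) = 6.473089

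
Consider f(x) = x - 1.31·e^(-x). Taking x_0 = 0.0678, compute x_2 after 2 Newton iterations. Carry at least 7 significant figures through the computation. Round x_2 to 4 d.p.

0.6688

f'(x) = 1 + 1.31·e^(-x)
x_0 = 0.067800: f = -1.156326, f' = 2.224126 → x_1 = 0.067800 - (-1.156326)/(2.224126) = 0.587701
x_1 = 0.587701: f = -0.140139, f' = 1.727840 → x_2 = 0.587701 - (-0.140139)/(1.727840) = 0.668808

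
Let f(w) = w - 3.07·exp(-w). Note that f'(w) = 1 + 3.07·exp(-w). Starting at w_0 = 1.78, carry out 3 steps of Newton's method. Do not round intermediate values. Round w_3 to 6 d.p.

Newton update: w ← w − f(w)/f'(w).
w_0 = 1.780000: f = 1.262281, f' = 1.517719 → w_1 = 1.780000 - (1.262281)/(1.517719) = 0.948304
w_1 = 0.948304: f = -0.241006, f' = 2.189310 → w_2 = 0.948304 - (-0.241006)/(2.189310) = 1.058387
w_2 = 1.058387: f = -0.006949, f' = 2.065336 → w_3 = 1.058387 - (-0.006949)/(2.065336) = 1.061752

1.061752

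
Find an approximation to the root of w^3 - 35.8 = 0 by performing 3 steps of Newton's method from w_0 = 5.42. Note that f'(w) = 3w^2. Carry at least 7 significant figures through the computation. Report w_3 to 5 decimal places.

w_0 = 5.420000: f = 123.420088, f' = 88.129200 → w_1 = 5.420000 - (123.420088)/(88.129200) = 4.019555
w_1 = 4.019555: f = 29.143241, f' = 48.470470 → w_2 = 4.019555 - (29.143241)/(48.470470) = 3.418297
w_2 = 3.418297: f = 4.141976, f' = 35.054272 → w_3 = 3.418297 - (4.141976)/(35.054272) = 3.300138

3.30014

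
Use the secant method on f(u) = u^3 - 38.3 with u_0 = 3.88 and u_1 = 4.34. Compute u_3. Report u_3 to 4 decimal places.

f(u_0) = 20.111072, f(u_1) = 43.446504
u_2 = 4.340000 - (43.446504)·(4.340000 - 3.880000)/(43.446504 - (20.111072)) = 3.483560; f(u_2) = 3.973672
u_3 = 3.483560 - (3.973672)·(3.483560 - 4.340000)/(3.973672 - (43.446504)) = 3.397344; f(u_3) = 0.911952

3.3973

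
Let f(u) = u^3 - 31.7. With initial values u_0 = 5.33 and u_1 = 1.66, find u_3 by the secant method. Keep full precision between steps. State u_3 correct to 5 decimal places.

f(u_0) = 119.719437, f(u_1) = -27.125704
u_2 = 1.660000 - (-27.125704)·(1.660000 - 5.330000)/(-27.125704 - (119.719437)) = 2.337934; f(u_2) = -18.921002
u_3 = 2.337934 - (-18.921002)·(2.337934 - 1.660000)/(-18.921002 - (-27.125704)) = 3.901329; f(u_3) = 27.679681

3.90133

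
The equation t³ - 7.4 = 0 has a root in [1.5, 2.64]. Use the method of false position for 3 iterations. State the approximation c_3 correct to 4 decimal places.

False-position update: c = (a·f(b) − b·f(a))/(f(b) − f(a)); replace the endpoint whose sign matches f(c).
f(1.500000) = -4.025000, f(2.640000) = 10.999744
step 1: c = 1.805396, f(c) = -1.515391 < 0 → new bracket [1.805396, 2.640000]
step 2: c = 1.906454, f(c) = -0.470866 < 0 → new bracket [1.906454, 2.640000]
step 3: c = 1.936566, f(c) = -0.137322 < 0 → new bracket [1.936566, 2.640000]

1.9366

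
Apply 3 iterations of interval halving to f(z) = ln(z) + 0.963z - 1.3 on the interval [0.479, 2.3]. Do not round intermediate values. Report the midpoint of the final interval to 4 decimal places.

1.2757

f(0.479000) = -1.574778, f(2.300000) = 1.747809 (opposite signs)
step 1: m = 1.389500, f(m) = 0.367032 > 0 → root in [0.479000, 1.389500]
step 2: m = 0.934250, f(m) = -0.468328 < 0 → root in [0.934250, 1.389500]
step 3: m = 1.161875, f(m) = -0.031079 < 0 → root in [1.161875, 1.389500]
Midpoint of [1.161875, 1.389500] = 1.275688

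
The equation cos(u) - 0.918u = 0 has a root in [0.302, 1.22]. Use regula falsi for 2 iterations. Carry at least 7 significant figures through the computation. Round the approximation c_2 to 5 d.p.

0.77317

f(0.302000) = 0.677508, f(1.220000) = -0.776314
step 1: c = 0.729805, f(c) = 0.075344 > 0 → new bracket [0.729805, 1.220000]
step 2: c = 0.773171, f(c) = 0.005929 > 0 → new bracket [0.773171, 1.220000]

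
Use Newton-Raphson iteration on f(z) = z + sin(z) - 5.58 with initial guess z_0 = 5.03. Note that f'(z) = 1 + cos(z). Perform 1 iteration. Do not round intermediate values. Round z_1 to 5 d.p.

Newton update: z ← z − f(z)/f'(z).
z_0 = 5.030000: f = -1.499984, f' = 1.312298 → z_1 = 5.030000 - (-1.499984)/(1.312298) = 6.173021

6.17302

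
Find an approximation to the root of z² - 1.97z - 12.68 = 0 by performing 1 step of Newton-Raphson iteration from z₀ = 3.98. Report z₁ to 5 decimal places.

4.76134

f'(z) = 2z - 1.97
z_0 = 3.980000: f = -4.680200, f' = 5.990000 → z_1 = 3.980000 - (-4.680200)/(5.990000) = 4.761336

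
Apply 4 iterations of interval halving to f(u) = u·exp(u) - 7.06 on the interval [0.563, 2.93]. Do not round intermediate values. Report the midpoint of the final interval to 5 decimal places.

1.52459

f(0.563000) = -6.071410, f(2.930000) = 47.811957 (opposite signs)
step 1: m = 1.746500, f(m) = 2.955299 > 0 → root in [0.563000, 1.746500]
step 2: m = 1.154750, f(m) = -3.395713 < 0 → root in [1.154750, 1.746500]
step 3: m = 1.450625, f(m) = -0.871953 < 0 → root in [1.450625, 1.746500]
step 4: m = 1.598563, f(m) = 0.846358 > 0 → root in [1.450625, 1.598563]
Midpoint of [1.450625, 1.598563] = 1.524594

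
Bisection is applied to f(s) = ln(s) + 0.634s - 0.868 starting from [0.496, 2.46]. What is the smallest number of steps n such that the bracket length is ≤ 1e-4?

15

Initial width b − a = 2.46 − 0.496 = 1.964000.
After n steps the width is (b−a)/2^n; need (b−a)/2^n ≤ 1e-4.
So n ≥ log₂(1.964000/1e-4) = log₂(19640.0000) ≈ 14.2615.
Hence n = 15.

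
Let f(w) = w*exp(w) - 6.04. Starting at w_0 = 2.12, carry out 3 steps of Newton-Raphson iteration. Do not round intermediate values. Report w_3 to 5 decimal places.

f'(w) = (w+1)*exp(w)
w_0 = 2.120000: f = 11.622011, f' = 25.993149 → w_1 = 2.120000 - (11.622011)/(25.993149) = 1.672882
w_1 = 1.672882: f = 2.872274, f' = 14.239773 → w_2 = 1.672882 - (2.872274)/(14.239773) = 1.471174
w_2 = 1.471174: f = 0.365996, f' = 10.760340 → w_3 = 1.471174 - (0.365996)/(10.760340) = 1.437160

1.43716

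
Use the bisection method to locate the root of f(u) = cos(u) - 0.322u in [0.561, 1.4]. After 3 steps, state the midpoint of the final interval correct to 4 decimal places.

1.1378

f(0.561000) = 0.666082, f(1.400000) = -0.280833 (opposite signs)
step 1: m = 0.980500, f(m) = 0.240886 > 0 → root in [0.980500, 1.400000]
step 2: m = 1.190250, f(m) = -0.011833 < 0 → root in [0.980500, 1.190250]
step 3: m = 1.085375, f(m) = 0.117090 > 0 → root in [1.085375, 1.190250]
Midpoint of [1.085375, 1.190250] = 1.137812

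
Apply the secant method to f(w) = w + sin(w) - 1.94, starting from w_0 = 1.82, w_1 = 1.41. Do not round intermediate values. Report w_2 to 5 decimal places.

Secant update: w_(k+1) = w_k − f(w_k)·(w_k − w_(k-1))/(f(w_k) − f(w_(k-1))).
f(w_0) = 0.849109, f(w_1) = 0.457100
w_2 = 1.410000 - (0.457100)·(1.410000 - 1.820000)/(0.457100 - (0.849109)) = 0.931922; f(w_2) = -0.205311

0.93192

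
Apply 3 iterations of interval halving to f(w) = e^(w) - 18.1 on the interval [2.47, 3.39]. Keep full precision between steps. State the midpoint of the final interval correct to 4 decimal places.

2.8725

f(2.470000) = -6.277553, f(3.390000) = 11.565952 (opposite signs)
step 1: m = 2.930000, f(m) = 0.627630 > 0 → root in [2.470000, 2.930000]
step 2: m = 2.700000, f(m) = -3.220268 < 0 → root in [2.700000, 2.930000]
step 3: m = 2.815000, f(m) = -1.406824 < 0 → root in [2.815000, 2.930000]
Midpoint of [2.815000, 2.930000] = 2.872500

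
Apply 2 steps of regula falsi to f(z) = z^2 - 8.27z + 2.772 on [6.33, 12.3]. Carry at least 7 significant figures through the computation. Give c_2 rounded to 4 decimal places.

7.6589

False-position update: c = (a·f(b) − b·f(a))/(f(b) − f(a)); replace the endpoint whose sign matches f(c).
f(6.330000) = -9.508200, f(12.300000) = 52.341000
step 1: c = 7.247780, f(c) = -4.636826 < 0 → new bracket [7.247780, 12.300000]
step 2: c = 7.658927, f(c) = -1.908164 < 0 → new bracket [7.658927, 12.300000]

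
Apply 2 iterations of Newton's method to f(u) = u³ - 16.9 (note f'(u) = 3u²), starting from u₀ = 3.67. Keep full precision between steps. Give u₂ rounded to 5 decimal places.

u_0 = 3.670000: f = 32.530863, f' = 40.406700 → u_1 = 3.670000 - (32.530863)/(40.406700) = 2.864914
u_1 = 2.864914: f = 6.614450, f' = 24.623199 → u_2 = 2.864914 - (6.614450)/(24.623199) = 2.596287

2.59629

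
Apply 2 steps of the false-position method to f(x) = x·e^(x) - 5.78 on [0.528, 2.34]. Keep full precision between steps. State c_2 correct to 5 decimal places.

f(0.528000) = -4.884756, f(2.340000) = 18.512094
step 1: c = 0.906306, f(c) = -3.536744 < 0 → new bracket [0.906306, 2.340000]
step 2: c = 1.136278, f(c) = -2.240321 < 0 → new bracket [1.136278, 2.340000]

1.13628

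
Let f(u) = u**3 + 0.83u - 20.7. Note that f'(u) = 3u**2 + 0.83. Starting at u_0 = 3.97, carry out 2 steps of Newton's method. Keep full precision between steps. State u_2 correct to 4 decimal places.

u_0 = 3.970000: f = 45.165873, f' = 48.112700 → u_1 = 3.970000 - (45.165873)/(48.112700) = 3.031248
u_1 = 3.031248: f = 9.668462, f' = 28.395401 → u_2 = 3.031248 - (9.668462)/(28.395401) = 2.690754

2.6908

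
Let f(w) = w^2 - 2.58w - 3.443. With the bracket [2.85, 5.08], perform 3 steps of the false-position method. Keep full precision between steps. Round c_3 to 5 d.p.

f(2.850000) = -2.673500, f(5.080000) = 9.257000
step 1: c = 3.349720, f(c) = -0.864655 < 0 → new bracket [3.349720, 5.080000]
step 2: c = 3.497531, f(c) = -0.233907 < 0 → new bracket [3.497531, 5.080000]
step 3: c = 3.536532, f(c) = -0.060196 < 0 → new bracket [3.536532, 5.080000]

3.53653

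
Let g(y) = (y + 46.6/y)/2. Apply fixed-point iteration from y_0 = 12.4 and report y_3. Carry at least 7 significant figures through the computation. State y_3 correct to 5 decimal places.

y_1 = g(12.400000) = 8.079032
y_2 = g(8.079032) = 6.923525
y_3 = g(6.923525) = 6.827100

6.82710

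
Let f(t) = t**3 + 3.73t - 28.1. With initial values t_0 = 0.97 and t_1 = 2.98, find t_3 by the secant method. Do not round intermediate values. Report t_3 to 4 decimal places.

f(t_0) = -23.569227, f(t_1) = 9.478992
t_2 = 2.980000 - (9.478992)·(2.980000 - 0.970000)/(9.478992 - (-23.569227)) = 2.403486; f(t_2) = -5.250680
t_3 = 2.403486 - (-5.250680)·(2.403486 - 2.980000)/(-5.250680 - (9.478992)) = 2.608995; f(t_3) = -0.609387

2.6090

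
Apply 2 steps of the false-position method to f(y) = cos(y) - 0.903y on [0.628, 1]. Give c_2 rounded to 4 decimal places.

f(0.628000) = 0.242120, f(1.000000) = -0.362698
step 1: c = 0.776919, f(c) = 0.011520 > 0 → new bracket [0.776919, 1.000000]
step 2: c = 0.783786, f(c) = 0.000487 > 0 → new bracket [0.783786, 1.000000]

0.7838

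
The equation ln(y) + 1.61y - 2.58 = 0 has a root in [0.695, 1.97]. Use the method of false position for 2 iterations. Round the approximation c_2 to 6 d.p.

False-position update: c = (a·f(b) − b·f(a))/(f(b) − f(a)); replace the endpoint whose sign matches f(c).
f(0.695000) = -1.824893, f(1.970000) = 1.269734
step 1: c = 1.446864, f(c) = 0.118850 > 0 → new bracket [0.695000, 1.446864]
step 2: c = 1.400892, f(c) = 0.012544 > 0 → new bracket [0.695000, 1.400892]

1.400892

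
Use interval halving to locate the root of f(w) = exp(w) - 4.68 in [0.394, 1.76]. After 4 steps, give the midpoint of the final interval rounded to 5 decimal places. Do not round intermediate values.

f(0.394000) = -3.197099, f(1.760000) = 1.132437 (opposite signs)
step 1: m = 1.077000, f(m) = -1.744141 < 0 → root in [1.077000, 1.760000]
step 2: m = 1.418500, f(m) = -0.549081 < 0 → root in [1.418500, 1.760000]
step 3: m = 1.589250, f(m) = 0.220072 > 0 → root in [1.418500, 1.589250]
step 4: m = 1.503875, f(m) = -0.180911 < 0 → root in [1.503875, 1.589250]
Midpoint of [1.503875, 1.589250] = 1.546562

1.54656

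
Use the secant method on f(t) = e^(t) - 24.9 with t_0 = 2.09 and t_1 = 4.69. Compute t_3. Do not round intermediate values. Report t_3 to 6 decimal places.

f(t_0) = -16.815085, f(t_1) = 83.953180
t_2 = 4.690000 - (83.953180)·(4.690000 - 2.090000)/(83.953180 - (-16.815085)) = 2.523859; f(t_2) = -12.423348
t_3 = 2.523859 - (-12.423348)·(2.523859 - 4.690000)/(-12.423348 - (83.953180)) = 2.803084; f(t_3) = -8.404561

2.803084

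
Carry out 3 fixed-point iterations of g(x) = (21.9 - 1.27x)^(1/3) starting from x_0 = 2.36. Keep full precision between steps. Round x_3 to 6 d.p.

2.646696

x_1 = g(2.360000) = 2.663844
x_2 = g(2.663844) = 2.645592
x_3 = g(2.645592) = 2.646696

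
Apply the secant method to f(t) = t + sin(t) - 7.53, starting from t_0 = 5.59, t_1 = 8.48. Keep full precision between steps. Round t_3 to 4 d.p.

6.6509

f(t_0) = -2.578991, f(t_1) = 1.760367
t_2 = 8.480000 - (1.760367)·(8.480000 - 5.590000)/(1.760367 - (-2.578991)) = 7.307601; f(t_2) = 0.632011
t_3 = 7.307601 - (0.632011)·(7.307601 - 8.480000)/(0.632011 - (1.760367)) = 6.650920; f(t_3) = -0.519578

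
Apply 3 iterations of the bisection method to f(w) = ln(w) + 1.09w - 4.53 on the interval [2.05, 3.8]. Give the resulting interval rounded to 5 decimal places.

[2.92500, 3.14375]

f(2.050000) = -1.577660, f(3.800000) = 0.947001 (opposite signs)
step 1: m = 2.925000, f(m) = -0.268456 < 0 → root in [2.925000, 3.800000]
step 2: m = 3.362500, f(m) = 0.347810 > 0 → root in [2.925000, 3.362500]
step 3: m = 3.143750, f(m) = 0.042104 > 0 → root in [2.925000, 3.143750]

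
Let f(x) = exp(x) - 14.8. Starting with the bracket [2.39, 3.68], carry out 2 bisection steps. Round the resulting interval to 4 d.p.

f(2.390000) = -3.886506, f(3.680000) = 24.846394 (opposite signs)
step 1: m = 3.035000, f(m) = 6.000978 > 0 → root in [2.390000, 3.035000]
step 2: m = 2.712500, f(m) = 0.266896 > 0 → root in [2.390000, 2.712500]

[2.3900, 2.7125]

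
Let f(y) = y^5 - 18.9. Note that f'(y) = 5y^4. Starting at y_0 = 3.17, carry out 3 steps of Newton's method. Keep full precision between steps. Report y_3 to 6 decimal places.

y_0 = 3.170000: f = 301.207840, f' = 504.901956 → y_1 = 3.170000 - (301.207840)/(504.901956) = 2.573433
y_1 = 2.573433: f = 93.966313, f' = 219.291336 → y_2 = 2.573433 - (93.966313)/(219.291336) = 2.144933
y_2 = 2.144933: f = 26.501351, f' = 105.833956 → y_3 = 2.144933 - (26.501351)/(105.833956) = 1.894528

1.894528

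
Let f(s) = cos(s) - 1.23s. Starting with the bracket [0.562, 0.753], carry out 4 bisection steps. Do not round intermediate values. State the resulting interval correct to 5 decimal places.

f(0.562000) = 0.154931, f(0.753000) = -0.196549 (opposite signs)
step 1: m = 0.657500, f(m) = -0.017202 < 0 → root in [0.562000, 0.657500]
step 2: m = 0.609750, f(m) = 0.069799 > 0 → root in [0.609750, 0.657500]
step 3: m = 0.633625, f(m) = 0.026528 > 0 → root in [0.633625, 0.657500]
step 4: m = 0.645563, f(m) = 0.004720 > 0 → root in [0.645563, 0.657500]

[0.64556, 0.65750]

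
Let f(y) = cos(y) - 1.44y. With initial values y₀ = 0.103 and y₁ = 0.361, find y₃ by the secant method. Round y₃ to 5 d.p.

0.57916

Secant update: y_(k+1) = y_k − f(y_k)·(y_k − y_(k-1))/(f(y_k) − f(y_(k-1))).
f(y_0) = 0.846380, f(y_1) = 0.415704
y_2 = 0.361000 - (0.415704)·(0.361000 - 0.103000)/(0.415704 - (0.846380)) = 0.610031; f(y_2) = -0.058814
y_3 = 0.610031 - (-0.058814)·(0.610031 - 0.361000)/(-0.058814 - (0.415704)) = 0.579165; f(y_3) = 0.002923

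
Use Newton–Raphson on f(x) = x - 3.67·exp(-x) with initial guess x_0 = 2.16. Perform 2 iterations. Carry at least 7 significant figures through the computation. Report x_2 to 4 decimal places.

f'(x) = 1 + 3.67·exp(-x)
x_0 = 2.160000: f = 1.736757, f' = 1.423243 → x_1 = 2.160000 - (1.736757)/(1.423243) = 0.939719
x_1 = 0.939719: f = -0.494288, f' = 2.434007 → x_2 = 0.939719 - (-0.494288)/(2.434007) = 1.142795

1.1428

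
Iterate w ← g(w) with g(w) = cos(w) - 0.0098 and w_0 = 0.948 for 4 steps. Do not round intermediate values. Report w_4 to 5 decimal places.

w_1 = g(0.948000) = 0.573509
w_2 = g(0.573509) = 0.830202
w_3 = g(0.830202) = 0.664926
w_4 = g(0.664926) = 0.777162

0.77716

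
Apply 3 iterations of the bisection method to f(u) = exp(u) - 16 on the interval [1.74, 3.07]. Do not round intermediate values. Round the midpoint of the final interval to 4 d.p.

f(1.740000) = -10.302657, f(3.070000) = 5.541903 (opposite signs)
step 1: m = 2.405000, f(m) = -4.921570 < 0 → root in [2.405000, 3.070000]
step 2: m = 2.737500, f(m) = -0.551684 < 0 → root in [2.737500, 3.070000]
step 3: m = 2.903750, f(m) = 2.242426 > 0 → root in [2.737500, 2.903750]
Midpoint of [2.737500, 2.903750] = 2.820625

2.8206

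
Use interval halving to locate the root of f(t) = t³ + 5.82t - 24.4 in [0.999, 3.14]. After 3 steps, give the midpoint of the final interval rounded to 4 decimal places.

f(0.999000) = -17.588817, f(3.140000) = 24.833944 (opposite signs)
step 1: m = 2.069500, f(m) = -3.492193 < 0 → root in [2.069500, 3.140000]
step 2: m = 2.604750, f(m) = 8.432151 > 0 → root in [2.069500, 2.604750]
step 3: m = 2.337125, f(m) = 1.967802 > 0 → root in [2.069500, 2.337125]
Midpoint of [2.069500, 2.337125] = 2.203313

2.2033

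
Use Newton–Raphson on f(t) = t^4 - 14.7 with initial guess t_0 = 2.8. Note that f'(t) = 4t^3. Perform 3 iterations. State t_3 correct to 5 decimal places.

Newton update: t ← t − f(t)/f'(t).
t_0 = 2.800000: f = 46.765600, f' = 87.808000 → t_1 = 2.800000 - (46.765600)/(87.808000) = 2.267411
t_1 = 2.267411: f = 11.731437, f' = 46.628407 → t_2 = 2.267411 - (11.731437)/(46.628407) = 2.015817
t_2 = 2.015817: f = 1.812164, f' = 32.765212 → t_3 = 2.015817 - (1.812164)/(32.765212) = 1.960509

1.96051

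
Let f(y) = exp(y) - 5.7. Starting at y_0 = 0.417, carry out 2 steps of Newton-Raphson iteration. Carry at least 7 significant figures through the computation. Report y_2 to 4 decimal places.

2.4120

f'(y) = exp(y)
y_0 = 0.417000: f = -4.182597, f' = 1.517403 → y_1 = 0.417000 - (-4.182597)/(1.517403) = 3.173419
y_1 = 3.173419: f = 18.189027, f' = 23.889027 → y_2 = 3.173419 - (18.189027)/(23.889027) = 2.412023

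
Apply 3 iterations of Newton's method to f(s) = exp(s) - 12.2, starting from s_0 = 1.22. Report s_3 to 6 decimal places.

2.644610

Newton update: s ← s − f(s)/f'(s).
f'(s) = exp(s)
s_0 = 1.220000: f = -8.812812, f' = 3.387188 → s_1 = 1.220000 - (-8.812812)/(3.387188) = 3.821808
s_1 = 3.821808: f = 33.486737, f' = 45.686737 → s_2 = 3.821808 - (33.486737)/(45.686737) = 3.088844
s_2 = 3.088844: f = 9.751686, f' = 21.951686 → s_3 = 3.088844 - (9.751686)/(21.951686) = 2.644610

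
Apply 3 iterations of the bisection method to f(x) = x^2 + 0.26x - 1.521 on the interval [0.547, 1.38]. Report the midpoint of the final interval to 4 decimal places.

f(0.547000) = -1.079571, f(1.380000) = 0.742200 (opposite signs)
step 1: m = 0.963500, f(m) = -0.342158 < 0 → root in [0.963500, 1.380000]
step 2: m = 1.171750, f(m) = 0.156653 > 0 → root in [0.963500, 1.171750]
step 3: m = 1.067625, f(m) = -0.103594 < 0 → root in [1.067625, 1.171750]
Midpoint of [1.067625, 1.171750] = 1.119687

1.1197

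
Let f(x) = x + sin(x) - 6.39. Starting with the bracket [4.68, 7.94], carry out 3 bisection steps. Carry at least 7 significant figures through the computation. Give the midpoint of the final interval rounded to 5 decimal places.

6.51375

f(4.680000) = -2.709476, f(7.940000) = 2.546303 (opposite signs)
step 1: m = 6.310000, f(m) = -0.053189 < 0 → root in [6.310000, 7.940000]
step 2: m = 7.125000, f(m) = 1.480853 > 0 → root in [6.310000, 7.125000]
step 3: m = 6.717500, f(m) = 0.748289 > 0 → root in [6.310000, 6.717500]
Midpoint of [6.310000, 6.717500] = 6.513750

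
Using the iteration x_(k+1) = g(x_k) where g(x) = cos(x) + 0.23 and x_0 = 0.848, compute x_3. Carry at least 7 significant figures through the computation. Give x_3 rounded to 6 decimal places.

x_1 = g(0.848000) = 0.891484
x_2 = g(0.891484) = 0.858258
x_3 = g(0.858258) = 0.883757

0.883757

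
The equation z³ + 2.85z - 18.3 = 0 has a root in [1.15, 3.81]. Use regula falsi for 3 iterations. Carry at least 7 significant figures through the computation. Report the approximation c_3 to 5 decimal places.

False-position update: c = (a·f(b) − b·f(a))/(f(b) − f(a)); replace the endpoint whose sign matches f(c).
f(1.150000) = -13.501625, f(3.810000) = 47.864841
step 1: c = 1.735243, f(c) = -8.129617 < 0 → new bracket [1.735243, 3.810000]
step 2: c = 2.036469, f(c) = -4.050403 < 0 → new bracket [2.036469, 3.810000]
step 3: c = 2.174839, f(c) = -1.814879 < 0 → new bracket [2.174839, 3.810000]

2.17484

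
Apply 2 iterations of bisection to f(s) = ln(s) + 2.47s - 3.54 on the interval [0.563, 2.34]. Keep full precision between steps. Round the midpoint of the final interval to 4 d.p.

1.2294

f(0.563000) = -2.723866, f(2.340000) = 3.089951 (opposite signs)
step 1: m = 1.451500, f(m) = 0.417803 > 0 → root in [0.563000, 1.451500]
step 2: m = 1.007250, f(m) = -1.044869 < 0 → root in [1.007250, 1.451500]
Midpoint of [1.007250, 1.451500] = 1.229375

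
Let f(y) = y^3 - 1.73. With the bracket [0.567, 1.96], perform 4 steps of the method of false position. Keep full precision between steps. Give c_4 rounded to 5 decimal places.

1.16660

False-position update: c = (a·f(b) − b·f(a))/(f(b) − f(a)); replace the endpoint whose sign matches f(c).
f(0.567000) = -1.547716, f(1.960000) = 5.799536
step 1: c = 0.860439, f(c) = -1.092970 < 0 → new bracket [0.860439, 1.960000]
step 2: c = 1.034800, f(c) = -0.621924 < 0 → new bracket [1.034800, 1.960000]
step 3: c = 1.124407, f(c) = -0.308424 < 0 → new bracket [1.124407, 1.960000]
step 4: c = 1.166600, f(c) = -0.142308 < 0 → new bracket [1.166600, 1.960000]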